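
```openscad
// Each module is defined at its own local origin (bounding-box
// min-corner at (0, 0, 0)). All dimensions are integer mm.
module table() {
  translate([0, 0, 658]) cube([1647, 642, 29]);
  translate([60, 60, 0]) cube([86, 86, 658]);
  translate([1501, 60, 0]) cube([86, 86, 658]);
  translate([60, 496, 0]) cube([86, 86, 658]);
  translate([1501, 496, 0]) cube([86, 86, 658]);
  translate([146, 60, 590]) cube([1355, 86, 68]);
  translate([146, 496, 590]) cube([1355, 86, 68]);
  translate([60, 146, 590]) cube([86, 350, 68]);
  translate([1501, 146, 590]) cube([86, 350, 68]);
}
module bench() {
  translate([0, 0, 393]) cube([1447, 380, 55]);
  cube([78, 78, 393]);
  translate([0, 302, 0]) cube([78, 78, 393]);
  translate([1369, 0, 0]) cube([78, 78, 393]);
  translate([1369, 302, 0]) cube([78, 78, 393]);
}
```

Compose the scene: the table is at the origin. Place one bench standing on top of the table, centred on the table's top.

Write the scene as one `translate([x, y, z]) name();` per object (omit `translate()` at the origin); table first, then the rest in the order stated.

table();
translate([100, 131, 687]) bench();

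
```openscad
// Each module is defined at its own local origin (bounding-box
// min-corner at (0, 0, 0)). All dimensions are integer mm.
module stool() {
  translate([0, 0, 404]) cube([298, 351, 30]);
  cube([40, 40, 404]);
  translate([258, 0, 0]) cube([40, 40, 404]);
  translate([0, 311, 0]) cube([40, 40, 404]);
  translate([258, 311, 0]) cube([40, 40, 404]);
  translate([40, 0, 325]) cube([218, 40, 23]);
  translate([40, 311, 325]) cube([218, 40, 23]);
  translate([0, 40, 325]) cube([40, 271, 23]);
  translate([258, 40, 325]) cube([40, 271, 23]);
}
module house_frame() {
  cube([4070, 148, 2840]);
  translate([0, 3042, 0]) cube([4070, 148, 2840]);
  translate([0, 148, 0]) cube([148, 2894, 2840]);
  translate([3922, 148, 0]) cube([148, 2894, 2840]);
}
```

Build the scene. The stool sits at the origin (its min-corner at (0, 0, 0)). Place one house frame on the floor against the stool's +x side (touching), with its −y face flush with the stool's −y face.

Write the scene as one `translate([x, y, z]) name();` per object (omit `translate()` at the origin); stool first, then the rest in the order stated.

stool();
translate([298, 0, 0]) house_frame();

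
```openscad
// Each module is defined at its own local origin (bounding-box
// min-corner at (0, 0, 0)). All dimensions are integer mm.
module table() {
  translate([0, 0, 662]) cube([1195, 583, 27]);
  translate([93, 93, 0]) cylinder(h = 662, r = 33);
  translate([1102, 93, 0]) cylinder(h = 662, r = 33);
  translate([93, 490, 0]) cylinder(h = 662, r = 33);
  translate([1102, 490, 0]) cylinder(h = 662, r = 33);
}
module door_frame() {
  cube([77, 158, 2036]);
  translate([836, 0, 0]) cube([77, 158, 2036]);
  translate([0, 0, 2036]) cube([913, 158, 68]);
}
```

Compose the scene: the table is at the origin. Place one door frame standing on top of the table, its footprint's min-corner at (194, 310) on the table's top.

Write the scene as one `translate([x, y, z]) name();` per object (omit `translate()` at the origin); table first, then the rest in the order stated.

table();
translate([194, 310, 689]) door_frame();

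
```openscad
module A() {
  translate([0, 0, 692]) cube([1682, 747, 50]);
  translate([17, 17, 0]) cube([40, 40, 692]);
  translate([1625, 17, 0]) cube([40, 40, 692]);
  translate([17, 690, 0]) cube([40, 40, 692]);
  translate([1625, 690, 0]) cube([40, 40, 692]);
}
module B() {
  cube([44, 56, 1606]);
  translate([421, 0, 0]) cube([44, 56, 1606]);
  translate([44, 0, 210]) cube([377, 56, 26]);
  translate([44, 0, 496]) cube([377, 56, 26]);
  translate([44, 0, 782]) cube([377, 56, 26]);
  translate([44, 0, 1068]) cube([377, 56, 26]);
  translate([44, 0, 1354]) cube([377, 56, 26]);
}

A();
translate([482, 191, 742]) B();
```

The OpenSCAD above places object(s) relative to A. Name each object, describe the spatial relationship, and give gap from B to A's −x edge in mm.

The ladder's min-x is at 482; the table's min-x is 0; gap = 482 mm.

A is a table. B is a ladder. The ladder is on top of the table. The gap from the ladder to the table's −x edge is 482 mm.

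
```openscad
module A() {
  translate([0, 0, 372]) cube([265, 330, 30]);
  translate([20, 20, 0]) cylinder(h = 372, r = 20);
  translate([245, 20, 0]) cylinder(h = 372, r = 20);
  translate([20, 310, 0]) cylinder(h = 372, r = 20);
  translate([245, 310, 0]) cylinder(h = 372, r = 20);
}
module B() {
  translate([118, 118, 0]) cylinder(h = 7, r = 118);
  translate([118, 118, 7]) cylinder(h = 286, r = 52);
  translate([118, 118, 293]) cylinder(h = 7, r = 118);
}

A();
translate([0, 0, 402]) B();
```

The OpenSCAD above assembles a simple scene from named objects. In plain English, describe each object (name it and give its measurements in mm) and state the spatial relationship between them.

A is a four-legged stool. The seat is a 265×330×30 mm slab whose top surface is at z = 402 mm; four round legs, each 40 mm in diameter, run from the floor (z = 0) to the underside of the seat, each leg's axis is inset half a diameter from the nearest pair of seat edges (so the leg's bounding box is flush with the corner).

B is a spool: two coaxial disc flanges of radius 118 mm and thickness 7 mm, joined by a core cylinder of radius 52 mm and height 286 mm. The lower flange rests on z = 0 and the three cylinders share a vertical axis.

The spool is on top of the stool.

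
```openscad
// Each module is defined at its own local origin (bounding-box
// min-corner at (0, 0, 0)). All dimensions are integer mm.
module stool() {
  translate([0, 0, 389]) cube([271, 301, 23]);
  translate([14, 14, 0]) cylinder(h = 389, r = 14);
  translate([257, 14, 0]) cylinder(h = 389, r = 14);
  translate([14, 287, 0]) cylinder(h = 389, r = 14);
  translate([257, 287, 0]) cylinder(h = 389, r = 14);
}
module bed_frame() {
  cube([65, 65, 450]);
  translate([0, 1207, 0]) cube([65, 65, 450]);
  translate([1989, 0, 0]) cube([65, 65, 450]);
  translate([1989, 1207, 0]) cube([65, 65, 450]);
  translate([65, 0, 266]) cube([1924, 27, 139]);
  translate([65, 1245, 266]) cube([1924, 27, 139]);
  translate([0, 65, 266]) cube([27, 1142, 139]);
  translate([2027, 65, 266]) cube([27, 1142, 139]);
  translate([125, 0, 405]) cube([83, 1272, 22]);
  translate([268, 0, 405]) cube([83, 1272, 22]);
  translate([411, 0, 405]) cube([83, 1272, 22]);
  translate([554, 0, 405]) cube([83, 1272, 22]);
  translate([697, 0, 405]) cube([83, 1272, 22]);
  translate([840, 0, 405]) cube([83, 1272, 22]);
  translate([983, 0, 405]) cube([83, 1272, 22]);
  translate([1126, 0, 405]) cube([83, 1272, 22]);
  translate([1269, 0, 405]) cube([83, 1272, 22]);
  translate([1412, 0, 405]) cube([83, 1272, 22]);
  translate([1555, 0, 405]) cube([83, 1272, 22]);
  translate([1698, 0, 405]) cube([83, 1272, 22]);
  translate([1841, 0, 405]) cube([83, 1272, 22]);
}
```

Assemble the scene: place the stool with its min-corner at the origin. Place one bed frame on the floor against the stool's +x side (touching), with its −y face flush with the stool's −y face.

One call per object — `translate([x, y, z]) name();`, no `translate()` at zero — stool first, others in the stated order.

stool();
translate([271, 0, 0]) bed_frame();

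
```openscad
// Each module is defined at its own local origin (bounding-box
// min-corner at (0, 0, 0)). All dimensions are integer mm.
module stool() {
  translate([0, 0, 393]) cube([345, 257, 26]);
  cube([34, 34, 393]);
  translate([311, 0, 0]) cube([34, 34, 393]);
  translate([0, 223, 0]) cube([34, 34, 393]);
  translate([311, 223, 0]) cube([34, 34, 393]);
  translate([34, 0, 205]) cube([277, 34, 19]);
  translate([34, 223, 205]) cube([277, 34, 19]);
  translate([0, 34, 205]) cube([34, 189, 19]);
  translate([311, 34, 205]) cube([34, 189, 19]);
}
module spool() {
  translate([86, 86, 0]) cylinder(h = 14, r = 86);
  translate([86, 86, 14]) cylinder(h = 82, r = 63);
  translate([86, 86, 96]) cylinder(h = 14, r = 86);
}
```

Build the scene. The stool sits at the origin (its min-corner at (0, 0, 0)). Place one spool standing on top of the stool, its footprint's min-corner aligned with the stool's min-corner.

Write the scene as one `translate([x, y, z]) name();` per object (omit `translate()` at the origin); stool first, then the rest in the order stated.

stool();
translate([0, 0, 419]) spool();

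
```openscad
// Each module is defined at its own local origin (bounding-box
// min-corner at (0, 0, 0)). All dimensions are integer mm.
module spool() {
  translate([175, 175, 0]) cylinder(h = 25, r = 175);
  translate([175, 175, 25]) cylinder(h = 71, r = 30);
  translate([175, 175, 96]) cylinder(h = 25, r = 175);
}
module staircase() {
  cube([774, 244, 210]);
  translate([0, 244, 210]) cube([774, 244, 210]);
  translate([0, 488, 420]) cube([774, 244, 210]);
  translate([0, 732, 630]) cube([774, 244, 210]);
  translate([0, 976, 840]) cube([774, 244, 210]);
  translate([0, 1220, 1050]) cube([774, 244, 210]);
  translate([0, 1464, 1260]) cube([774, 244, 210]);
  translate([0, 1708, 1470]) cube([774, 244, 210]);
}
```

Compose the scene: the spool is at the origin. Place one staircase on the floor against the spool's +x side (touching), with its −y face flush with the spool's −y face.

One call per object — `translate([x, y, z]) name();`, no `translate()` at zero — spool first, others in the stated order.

spool();
translate([350, 0, 0]) staircase();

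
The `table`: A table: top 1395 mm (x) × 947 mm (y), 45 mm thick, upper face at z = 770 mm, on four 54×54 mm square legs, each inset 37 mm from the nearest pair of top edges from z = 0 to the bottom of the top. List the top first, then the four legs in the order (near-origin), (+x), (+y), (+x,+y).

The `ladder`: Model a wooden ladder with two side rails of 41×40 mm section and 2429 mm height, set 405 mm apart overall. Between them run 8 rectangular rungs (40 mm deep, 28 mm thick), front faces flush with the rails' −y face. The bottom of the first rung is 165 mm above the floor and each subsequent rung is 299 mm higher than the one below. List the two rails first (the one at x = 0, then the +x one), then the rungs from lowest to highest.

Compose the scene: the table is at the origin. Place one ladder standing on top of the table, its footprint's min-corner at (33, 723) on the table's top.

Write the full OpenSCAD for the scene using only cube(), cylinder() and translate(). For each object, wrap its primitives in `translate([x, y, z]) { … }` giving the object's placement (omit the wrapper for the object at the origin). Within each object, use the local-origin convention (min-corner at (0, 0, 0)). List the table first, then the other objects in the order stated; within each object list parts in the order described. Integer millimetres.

translate([0, 0, 725]) cube([1395, 947, 45]);
translate([37, 37, 0]) cube([54, 54, 725]);
translate([1304, 37, 0]) cube([54, 54, 725]);
translate([37, 856, 0]) cube([54, 54, 725]);
translate([1304, 856, 0]) cube([54, 54, 725]);
translate([33, 723, 770]) {
  cube([41, 40, 2429]);
  translate([364, 0, 0]) cube([41, 40, 2429]);
  translate([41, 0, 165]) cube([323, 40, 28]);
  translate([41, 0, 464]) cube([323, 40, 28]);
  translate([41, 0, 763]) cube([323, 40, 28]);
  translate([41, 0, 1062]) cube([323, 40, 28]);
  translate([41, 0, 1361]) cube([323, 40, 28]);
  translate([41, 0, 1660]) cube([323, 40, 28]);
  translate([41, 0, 1959]) cube([323, 40, 28]);
  translate([41, 0, 2258]) cube([323, 40, 28]);
}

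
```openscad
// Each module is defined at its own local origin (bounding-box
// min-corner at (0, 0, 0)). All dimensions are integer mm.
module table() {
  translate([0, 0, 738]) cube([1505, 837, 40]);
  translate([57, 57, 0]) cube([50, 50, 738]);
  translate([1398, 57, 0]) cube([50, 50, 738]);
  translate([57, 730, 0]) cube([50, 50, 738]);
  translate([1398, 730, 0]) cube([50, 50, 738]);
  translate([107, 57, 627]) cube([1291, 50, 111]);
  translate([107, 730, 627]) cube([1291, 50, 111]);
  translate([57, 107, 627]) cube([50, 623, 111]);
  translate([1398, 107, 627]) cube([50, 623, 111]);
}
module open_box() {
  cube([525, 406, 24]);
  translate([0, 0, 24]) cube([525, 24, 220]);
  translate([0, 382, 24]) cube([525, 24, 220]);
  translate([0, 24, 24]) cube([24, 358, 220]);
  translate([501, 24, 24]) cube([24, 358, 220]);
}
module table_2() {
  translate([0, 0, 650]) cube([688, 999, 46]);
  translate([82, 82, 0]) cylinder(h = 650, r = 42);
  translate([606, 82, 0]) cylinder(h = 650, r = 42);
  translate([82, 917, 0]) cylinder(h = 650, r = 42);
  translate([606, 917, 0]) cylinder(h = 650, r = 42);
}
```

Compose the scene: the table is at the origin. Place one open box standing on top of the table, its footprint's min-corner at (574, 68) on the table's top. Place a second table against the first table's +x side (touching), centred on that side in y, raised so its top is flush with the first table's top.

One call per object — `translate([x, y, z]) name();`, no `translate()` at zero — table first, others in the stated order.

table();
translate([574, 68, 778]) open_box();
translate([1505, -81, 82]) table_2();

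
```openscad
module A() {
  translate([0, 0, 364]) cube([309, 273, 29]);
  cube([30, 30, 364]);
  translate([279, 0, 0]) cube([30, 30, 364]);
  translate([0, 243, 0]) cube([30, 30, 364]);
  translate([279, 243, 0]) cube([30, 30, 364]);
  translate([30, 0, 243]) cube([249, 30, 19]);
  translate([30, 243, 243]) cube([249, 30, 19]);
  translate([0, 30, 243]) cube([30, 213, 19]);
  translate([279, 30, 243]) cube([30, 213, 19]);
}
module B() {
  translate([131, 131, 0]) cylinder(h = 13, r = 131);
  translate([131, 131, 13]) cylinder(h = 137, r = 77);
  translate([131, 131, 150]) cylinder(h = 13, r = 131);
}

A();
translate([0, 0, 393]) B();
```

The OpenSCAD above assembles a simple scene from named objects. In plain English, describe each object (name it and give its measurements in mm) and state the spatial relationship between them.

A is a four-legged stool. The seat is a 309×273×29 mm slab whose top surface is at z = 393 mm; four square legs, each 30×30 mm in cross-section, run from the floor (z = 0) to the underside of the seat, each flush with a corner of the seat. Four stretchers, 30 mm wide and 19 mm tall, connect adjacent legs with their undersides at z = 243 mm, each running between the inner faces of the legs it joins and aligned with the legs' outer faces on the other axis.

B is a spool: two coaxial disc flanges of radius 131 mm and thickness 13 mm, joined by a core cylinder of radius 77 mm and height 137 mm. The lower flange rests on z = 0 and the three cylinders share a vertical axis.

The spool is on top of the stool.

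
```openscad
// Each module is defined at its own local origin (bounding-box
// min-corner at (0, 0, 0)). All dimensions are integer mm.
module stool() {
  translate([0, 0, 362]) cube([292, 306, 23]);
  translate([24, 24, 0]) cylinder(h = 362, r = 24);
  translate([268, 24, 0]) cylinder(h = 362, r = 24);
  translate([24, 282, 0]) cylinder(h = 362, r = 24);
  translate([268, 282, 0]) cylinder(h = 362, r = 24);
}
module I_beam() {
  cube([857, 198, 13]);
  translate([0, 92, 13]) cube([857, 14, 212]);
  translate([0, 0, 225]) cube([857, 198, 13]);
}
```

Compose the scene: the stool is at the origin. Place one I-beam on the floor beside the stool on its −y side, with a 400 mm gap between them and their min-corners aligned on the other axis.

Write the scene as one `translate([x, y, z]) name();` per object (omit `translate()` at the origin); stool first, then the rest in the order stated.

stool();
translate([0, -598, 0]) I_beam();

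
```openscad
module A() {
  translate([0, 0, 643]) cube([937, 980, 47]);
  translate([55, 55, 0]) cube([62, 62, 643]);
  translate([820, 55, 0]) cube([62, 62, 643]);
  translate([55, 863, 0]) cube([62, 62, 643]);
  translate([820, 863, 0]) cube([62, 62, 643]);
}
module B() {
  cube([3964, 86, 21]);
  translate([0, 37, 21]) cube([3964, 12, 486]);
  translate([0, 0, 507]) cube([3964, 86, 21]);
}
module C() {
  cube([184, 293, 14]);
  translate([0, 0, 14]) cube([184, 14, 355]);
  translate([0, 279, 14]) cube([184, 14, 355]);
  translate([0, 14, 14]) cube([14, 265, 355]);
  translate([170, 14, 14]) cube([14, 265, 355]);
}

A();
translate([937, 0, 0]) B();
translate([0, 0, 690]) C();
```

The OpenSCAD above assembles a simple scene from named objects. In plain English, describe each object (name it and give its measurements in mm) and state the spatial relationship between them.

A is a table: top 937 mm (x) × 980 mm (y), 47 mm thick, upper face at z = 690 mm, on four 62×62 mm square legs, each inset 55 mm from the nearest pair of top edges, running from z = 0 to the bottom of the top.

B is an I-beam lying along x, 3964 mm long. Overall section height 528 mm. Two flanges 86 mm wide (y) and 21 mm thick, one on the floor and one at the top; a web 12 mm thick runs between them, centred on the flange width.

C is an open-topped rectangular box: outside dimensions 184×293×369 mm, with a uniform wall and base thickness of 14 mm. The base is a full 184×293 slab on the floor; four walls sit on top of the base. The front and back walls (the −y and +y sides) span the full width; the two side walls fit between them.

The I-beam is against the table's +x side, with their −y faces flush. The open box is on top of the table.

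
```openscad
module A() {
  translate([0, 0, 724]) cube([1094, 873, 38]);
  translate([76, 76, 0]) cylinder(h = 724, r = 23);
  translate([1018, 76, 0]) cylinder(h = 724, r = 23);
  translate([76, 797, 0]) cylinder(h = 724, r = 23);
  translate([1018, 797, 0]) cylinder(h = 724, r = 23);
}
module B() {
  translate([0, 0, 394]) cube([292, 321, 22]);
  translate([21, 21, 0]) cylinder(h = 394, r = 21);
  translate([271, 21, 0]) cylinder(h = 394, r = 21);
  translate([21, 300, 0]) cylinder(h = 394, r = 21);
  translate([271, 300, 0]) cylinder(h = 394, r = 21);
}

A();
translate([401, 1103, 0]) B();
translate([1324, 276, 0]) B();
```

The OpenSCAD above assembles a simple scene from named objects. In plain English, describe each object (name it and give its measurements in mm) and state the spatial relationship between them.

A is a rectangular dining table. The top is 1094×873×38 mm with its upper surface at z = 762 mm. It stands on four round legs of 46 mm diameter, each leg's bounding box inset 53 mm from the nearest pair of top edges, running from the floor to the underside of the top.

B is a four-legged stool. The seat is a 292×321×22 mm slab whose top surface is at z = 416 mm; four round legs, each 42 mm in diameter, run from the floor (z = 0) to the underside of the seat, each leg's axis is inset half a diameter from the nearest pair of seat edges (so the leg's bounding box is flush with the corner).

Two stools sit around the table at the +y, +x sides.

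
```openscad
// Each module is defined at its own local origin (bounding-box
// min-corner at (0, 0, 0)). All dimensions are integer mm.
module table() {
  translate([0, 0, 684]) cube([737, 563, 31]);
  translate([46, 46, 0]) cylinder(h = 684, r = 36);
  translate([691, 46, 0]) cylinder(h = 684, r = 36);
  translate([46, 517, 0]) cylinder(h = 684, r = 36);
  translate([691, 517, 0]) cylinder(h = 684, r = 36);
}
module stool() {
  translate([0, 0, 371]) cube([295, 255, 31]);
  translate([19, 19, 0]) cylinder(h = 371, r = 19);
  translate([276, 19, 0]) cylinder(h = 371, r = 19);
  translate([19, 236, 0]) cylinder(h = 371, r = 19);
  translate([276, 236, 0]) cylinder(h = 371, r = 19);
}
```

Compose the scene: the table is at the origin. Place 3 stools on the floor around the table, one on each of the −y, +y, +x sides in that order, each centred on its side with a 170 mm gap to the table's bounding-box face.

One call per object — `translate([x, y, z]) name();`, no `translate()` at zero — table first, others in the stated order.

table();
translate([221, -425, 0]) stool();
translate([221, 733, 0]) stool();
translate([907, 154, 0]) stool();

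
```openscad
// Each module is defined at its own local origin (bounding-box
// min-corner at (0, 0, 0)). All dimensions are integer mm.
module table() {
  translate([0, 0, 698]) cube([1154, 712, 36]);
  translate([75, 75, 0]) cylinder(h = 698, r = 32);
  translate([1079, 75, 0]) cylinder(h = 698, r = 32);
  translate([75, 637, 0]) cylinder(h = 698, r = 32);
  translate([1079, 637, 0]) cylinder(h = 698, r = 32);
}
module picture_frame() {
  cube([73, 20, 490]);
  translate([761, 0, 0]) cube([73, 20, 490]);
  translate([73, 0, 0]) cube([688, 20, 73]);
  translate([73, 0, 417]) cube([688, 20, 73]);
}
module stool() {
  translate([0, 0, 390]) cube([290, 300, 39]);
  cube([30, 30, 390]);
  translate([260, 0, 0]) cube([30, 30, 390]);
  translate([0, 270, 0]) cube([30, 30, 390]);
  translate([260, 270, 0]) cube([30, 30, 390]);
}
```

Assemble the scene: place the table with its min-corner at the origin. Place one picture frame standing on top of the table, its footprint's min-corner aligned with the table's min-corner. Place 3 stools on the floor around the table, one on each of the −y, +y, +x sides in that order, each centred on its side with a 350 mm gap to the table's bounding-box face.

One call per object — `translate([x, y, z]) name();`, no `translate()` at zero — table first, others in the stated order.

table();
translate([0, 0, 734]) picture_frame();
translate([432, -650, 0]) stool();
translate([432, 1062, 0]) stool();
translate([1504, 206, 0]) stool();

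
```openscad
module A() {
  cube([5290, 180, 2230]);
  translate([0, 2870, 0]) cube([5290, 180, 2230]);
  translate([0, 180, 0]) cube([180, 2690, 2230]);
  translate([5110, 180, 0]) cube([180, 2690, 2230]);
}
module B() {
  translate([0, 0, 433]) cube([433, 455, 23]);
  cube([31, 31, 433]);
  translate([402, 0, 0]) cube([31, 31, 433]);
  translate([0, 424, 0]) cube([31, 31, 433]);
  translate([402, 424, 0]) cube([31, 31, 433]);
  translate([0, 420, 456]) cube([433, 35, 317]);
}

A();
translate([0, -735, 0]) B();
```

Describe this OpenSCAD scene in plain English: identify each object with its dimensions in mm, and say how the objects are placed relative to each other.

A is a box-shaped house frame (walls only): outside footprint 5290×3050 mm, wall height 2230 mm, wall thickness 180 mm. The two y-facing walls run the full x-width; the two x-facing walls fit between the inner faces of the y-facing walls.

B is a chair: 433×455 mm seat, 23 mm thick, top at z = 456 mm, on four 31 mm square corner legs flush with the seat edges. A 35 mm thick backrest slab spans the full seat width, extending 317 mm above the seat top, its back face flush with the seat's +y edge.

The chair is on the floor beside the house frame on its −y side.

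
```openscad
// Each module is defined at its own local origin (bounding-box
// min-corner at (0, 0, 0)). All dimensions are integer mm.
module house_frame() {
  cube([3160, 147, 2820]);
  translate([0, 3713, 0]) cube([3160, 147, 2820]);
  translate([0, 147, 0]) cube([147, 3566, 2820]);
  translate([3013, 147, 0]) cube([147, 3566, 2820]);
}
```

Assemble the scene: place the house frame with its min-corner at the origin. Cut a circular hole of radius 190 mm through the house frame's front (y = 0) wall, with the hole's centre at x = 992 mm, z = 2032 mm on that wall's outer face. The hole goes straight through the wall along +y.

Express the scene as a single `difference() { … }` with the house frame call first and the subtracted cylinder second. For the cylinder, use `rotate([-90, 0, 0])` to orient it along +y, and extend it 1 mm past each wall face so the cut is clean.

difference() {
  house_frame();
  translate([992, -1, 2032]) rotate([-90, 0, 0]) cylinder(h = 149, r = 190);
}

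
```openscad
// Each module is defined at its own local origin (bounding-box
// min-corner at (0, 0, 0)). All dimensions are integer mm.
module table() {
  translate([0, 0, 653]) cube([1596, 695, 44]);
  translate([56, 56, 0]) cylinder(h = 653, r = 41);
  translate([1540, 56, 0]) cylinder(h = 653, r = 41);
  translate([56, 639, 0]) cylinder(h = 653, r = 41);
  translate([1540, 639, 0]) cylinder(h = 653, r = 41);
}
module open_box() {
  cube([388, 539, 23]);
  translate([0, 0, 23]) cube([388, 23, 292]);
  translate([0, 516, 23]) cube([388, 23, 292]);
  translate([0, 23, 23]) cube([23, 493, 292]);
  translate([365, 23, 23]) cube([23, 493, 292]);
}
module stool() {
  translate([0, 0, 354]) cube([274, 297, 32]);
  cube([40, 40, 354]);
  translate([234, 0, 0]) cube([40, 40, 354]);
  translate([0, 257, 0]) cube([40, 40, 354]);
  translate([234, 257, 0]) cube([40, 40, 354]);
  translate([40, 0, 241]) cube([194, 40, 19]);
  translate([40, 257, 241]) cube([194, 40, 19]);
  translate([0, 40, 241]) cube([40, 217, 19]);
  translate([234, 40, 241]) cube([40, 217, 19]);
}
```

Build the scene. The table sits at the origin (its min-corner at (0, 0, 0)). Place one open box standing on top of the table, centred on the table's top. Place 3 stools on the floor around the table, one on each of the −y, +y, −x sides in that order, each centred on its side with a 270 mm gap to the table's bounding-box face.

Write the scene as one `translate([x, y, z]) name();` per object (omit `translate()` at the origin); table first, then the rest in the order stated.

table();
translate([604, 78, 697]) open_box();
translate([661, -567, 0]) stool();
translate([661, 965, 0]) stool();
translate([-544, 199, 0]) stool();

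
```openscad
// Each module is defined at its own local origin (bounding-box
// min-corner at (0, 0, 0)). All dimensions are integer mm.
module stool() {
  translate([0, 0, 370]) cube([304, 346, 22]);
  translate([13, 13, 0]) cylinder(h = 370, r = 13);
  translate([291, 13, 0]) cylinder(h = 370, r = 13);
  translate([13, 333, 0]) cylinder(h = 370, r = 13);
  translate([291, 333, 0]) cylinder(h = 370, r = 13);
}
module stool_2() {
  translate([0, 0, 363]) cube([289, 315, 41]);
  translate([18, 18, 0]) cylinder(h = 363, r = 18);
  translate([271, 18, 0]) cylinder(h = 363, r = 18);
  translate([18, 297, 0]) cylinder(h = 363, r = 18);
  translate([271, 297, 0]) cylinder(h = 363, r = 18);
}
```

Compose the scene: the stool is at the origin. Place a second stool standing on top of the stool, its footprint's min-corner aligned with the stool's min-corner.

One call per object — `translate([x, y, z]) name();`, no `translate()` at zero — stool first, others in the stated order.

stool();
translate([0, 0, 392]) stool_2();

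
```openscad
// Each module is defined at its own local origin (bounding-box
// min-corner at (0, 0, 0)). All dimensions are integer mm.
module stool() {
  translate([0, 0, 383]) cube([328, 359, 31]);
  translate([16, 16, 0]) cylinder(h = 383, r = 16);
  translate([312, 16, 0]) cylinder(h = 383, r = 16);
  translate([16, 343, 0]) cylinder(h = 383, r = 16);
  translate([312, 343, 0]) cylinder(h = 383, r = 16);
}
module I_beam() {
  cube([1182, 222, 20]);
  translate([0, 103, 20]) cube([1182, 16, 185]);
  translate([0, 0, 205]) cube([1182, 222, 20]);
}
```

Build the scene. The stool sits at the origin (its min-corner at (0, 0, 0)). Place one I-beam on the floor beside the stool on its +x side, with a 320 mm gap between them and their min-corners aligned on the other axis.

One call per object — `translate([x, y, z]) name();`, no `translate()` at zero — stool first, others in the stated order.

stool();
translate([648, 0, 0]) I_beam();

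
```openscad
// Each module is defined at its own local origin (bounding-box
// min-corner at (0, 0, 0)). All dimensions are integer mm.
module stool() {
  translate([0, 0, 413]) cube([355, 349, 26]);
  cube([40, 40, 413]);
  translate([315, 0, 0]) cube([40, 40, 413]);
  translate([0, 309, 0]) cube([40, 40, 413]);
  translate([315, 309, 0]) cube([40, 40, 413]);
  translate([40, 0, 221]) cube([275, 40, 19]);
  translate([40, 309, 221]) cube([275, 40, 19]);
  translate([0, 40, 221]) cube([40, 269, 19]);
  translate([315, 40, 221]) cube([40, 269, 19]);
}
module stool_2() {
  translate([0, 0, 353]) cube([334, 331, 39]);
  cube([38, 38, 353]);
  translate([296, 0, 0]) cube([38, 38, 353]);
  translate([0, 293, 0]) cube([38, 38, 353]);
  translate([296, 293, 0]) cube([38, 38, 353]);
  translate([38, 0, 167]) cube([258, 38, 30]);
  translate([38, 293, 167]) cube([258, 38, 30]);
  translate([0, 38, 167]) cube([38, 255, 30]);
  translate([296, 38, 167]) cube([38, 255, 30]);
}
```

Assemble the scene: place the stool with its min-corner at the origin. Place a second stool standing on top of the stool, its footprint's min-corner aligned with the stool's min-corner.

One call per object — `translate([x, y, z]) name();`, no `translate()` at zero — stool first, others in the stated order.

stool();
translate([0, 0, 439]) stool_2();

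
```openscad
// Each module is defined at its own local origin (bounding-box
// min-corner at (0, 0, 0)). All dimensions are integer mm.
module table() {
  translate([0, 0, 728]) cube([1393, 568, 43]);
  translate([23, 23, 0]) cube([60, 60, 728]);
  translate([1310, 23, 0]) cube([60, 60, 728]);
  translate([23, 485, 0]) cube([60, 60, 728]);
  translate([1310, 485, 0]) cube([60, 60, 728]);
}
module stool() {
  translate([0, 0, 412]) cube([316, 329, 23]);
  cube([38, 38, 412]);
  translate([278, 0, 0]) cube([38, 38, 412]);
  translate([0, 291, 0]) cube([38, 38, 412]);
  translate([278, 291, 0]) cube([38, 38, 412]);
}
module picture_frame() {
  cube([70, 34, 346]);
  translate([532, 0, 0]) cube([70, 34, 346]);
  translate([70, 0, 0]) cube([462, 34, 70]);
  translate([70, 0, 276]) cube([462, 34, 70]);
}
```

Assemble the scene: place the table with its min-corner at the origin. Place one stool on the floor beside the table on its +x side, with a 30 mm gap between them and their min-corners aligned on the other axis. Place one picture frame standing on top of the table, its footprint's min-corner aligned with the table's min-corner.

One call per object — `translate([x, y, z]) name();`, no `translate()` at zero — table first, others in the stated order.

table();
translate([1423, 0, 0]) stool();
translate([0, 0, 771]) picture_frame();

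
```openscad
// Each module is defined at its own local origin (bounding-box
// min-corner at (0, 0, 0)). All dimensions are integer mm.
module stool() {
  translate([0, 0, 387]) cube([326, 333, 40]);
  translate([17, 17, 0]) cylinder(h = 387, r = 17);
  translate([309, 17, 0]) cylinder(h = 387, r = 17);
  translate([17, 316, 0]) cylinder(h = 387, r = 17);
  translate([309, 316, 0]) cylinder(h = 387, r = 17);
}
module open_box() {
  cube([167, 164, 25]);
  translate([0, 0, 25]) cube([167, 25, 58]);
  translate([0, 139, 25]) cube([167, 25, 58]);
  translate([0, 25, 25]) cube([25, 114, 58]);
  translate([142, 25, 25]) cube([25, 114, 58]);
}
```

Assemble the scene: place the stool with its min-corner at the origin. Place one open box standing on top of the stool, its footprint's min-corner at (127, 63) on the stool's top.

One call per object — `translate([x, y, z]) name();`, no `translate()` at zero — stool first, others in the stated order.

stool();
translate([127, 63, 427]) open_box();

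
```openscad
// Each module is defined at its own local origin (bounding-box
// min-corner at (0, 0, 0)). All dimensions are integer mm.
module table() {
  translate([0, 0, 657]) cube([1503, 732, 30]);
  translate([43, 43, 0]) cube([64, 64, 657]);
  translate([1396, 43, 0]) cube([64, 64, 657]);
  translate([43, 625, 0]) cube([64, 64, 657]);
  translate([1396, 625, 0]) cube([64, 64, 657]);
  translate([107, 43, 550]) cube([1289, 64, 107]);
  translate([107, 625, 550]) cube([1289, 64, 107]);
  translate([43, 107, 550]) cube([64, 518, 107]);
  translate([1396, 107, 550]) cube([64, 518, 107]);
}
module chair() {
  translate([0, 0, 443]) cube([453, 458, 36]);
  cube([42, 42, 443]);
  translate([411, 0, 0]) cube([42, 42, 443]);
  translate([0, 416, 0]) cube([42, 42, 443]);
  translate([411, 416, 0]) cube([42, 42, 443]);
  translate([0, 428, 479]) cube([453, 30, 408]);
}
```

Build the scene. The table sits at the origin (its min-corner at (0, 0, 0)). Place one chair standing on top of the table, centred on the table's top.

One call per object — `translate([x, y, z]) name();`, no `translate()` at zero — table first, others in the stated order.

table();
translate([525, 137, 687]) chair();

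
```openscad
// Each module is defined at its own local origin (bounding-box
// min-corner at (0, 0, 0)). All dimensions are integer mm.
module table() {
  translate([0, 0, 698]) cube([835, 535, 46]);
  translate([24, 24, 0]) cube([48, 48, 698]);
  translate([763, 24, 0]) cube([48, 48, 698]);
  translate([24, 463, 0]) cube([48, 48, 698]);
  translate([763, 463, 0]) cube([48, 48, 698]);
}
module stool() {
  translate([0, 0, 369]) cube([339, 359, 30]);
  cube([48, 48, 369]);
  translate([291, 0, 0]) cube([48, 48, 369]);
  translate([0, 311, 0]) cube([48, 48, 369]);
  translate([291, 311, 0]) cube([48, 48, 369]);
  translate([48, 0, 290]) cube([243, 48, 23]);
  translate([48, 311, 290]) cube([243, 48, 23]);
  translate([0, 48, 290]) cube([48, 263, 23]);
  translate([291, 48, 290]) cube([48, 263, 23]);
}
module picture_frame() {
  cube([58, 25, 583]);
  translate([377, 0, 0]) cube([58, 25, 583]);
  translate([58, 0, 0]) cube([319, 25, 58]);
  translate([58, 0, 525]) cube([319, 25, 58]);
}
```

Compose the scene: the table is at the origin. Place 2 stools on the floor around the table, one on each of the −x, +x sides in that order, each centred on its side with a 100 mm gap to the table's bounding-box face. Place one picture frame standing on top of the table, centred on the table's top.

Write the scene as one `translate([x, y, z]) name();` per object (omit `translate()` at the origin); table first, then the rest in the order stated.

table();
translate([-439, 88, 0]) stool();
translate([935, 88, 0]) stool();
translate([200, 255, 744]) picture_frame();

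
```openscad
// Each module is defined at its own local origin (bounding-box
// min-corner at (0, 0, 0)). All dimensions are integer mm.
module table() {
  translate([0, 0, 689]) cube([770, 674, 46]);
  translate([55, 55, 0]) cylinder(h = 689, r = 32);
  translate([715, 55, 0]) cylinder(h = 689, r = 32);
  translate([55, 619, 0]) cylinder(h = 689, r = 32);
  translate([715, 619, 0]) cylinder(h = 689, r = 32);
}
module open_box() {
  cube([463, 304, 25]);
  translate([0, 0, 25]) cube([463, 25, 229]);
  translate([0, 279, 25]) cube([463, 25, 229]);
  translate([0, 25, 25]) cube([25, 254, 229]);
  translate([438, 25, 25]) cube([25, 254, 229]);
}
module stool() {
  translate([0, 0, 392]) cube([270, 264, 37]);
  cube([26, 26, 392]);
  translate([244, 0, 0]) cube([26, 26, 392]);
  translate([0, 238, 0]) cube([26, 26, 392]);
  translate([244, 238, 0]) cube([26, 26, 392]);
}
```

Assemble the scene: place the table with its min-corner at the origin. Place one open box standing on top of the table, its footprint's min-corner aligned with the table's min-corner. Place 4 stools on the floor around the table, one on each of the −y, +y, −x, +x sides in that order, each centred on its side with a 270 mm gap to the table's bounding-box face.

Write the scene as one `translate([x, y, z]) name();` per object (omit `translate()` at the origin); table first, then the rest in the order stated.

table();
translate([0, 0, 735]) open_box();
translate([250, -534, 0]) stool();
translate([250, 944, 0]) stool();
translate([-540, 205, 0]) stool();
translate([1040, 205, 0]) stool();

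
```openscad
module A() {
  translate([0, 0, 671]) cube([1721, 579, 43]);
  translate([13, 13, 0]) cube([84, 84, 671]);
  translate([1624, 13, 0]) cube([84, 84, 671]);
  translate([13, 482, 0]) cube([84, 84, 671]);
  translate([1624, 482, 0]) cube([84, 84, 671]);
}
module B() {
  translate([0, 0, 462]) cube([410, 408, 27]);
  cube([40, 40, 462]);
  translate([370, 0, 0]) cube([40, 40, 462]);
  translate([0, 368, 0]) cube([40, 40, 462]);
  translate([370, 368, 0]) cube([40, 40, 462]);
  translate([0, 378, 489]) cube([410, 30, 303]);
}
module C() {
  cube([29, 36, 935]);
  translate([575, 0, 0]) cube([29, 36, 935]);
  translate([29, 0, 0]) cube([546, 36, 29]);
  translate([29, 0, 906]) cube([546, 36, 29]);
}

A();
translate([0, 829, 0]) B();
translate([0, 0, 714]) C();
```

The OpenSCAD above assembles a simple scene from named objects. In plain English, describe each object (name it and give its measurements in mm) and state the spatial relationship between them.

A is a table with a 1721×579 mm rectangular top, 43 mm thick, top surface at z = 714 mm, supported by four 84×84 mm square legs, each inset 13 mm from the nearest pair of top edges, running from the floor.

B is a chair: 410×408 mm seat, 27 mm thick, top at z = 489 mm, on four 40 mm square corner legs flush with the seat edges. A 30 mm thick backrest slab spans the full seat width, extending 303 mm above the seat top, its back face flush with the seat's +y edge.

C is a rectangular picture frame lying in the x–z plane (depth along y). The opening is 546 mm wide (x) by 877 mm tall (z), surrounded by a border 29 mm wide on all four sides. The frame is 36 mm deep and is made of two full-height vertical stiles with two horizontal rails fitted between them.

The chair is on the floor beside the table on its +y side. The picture frame is on top of the table.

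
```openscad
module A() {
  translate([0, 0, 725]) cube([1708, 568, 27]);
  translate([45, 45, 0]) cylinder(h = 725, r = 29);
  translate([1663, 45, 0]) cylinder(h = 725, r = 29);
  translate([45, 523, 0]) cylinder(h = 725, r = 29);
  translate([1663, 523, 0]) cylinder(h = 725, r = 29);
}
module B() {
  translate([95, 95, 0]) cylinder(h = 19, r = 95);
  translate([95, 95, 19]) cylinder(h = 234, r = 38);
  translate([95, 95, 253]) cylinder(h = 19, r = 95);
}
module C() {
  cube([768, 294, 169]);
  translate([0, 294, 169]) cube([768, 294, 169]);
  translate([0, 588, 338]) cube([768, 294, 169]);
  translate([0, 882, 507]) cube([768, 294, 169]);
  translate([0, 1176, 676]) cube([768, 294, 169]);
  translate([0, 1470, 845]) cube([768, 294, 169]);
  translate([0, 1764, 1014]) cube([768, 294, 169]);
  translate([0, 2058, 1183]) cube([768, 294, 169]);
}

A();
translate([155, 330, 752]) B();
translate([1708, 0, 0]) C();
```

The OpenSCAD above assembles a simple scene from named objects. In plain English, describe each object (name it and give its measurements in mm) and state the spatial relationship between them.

A is a table: top 1708 mm (x) × 568 mm (y), 27 mm thick, upper face at z = 752 mm, on four round legs of 58 mm diameter, each leg's bounding box inset 16 mm from the nearest pair of top edges, running from z = 0 to the bottom of the top.

B is a spool: two coaxial disc flanges of radius 95 mm and thickness 19 mm, joined by a core cylinder of radius 38 mm and height 234 mm. The lower flange rests on z = 0 and the three cylinders share a vertical axis.

C is a run of 8 identical solid stair steps. Each tread is 768×294 mm and each step block is 169 mm high. Step 1 rests on the floor; step k is offset from step 1 by (k−1)×294 mm in y and (k−1)×169 mm in z.

The spool is on top of the table. The staircase is against the table's +x side, with their −y faces flush.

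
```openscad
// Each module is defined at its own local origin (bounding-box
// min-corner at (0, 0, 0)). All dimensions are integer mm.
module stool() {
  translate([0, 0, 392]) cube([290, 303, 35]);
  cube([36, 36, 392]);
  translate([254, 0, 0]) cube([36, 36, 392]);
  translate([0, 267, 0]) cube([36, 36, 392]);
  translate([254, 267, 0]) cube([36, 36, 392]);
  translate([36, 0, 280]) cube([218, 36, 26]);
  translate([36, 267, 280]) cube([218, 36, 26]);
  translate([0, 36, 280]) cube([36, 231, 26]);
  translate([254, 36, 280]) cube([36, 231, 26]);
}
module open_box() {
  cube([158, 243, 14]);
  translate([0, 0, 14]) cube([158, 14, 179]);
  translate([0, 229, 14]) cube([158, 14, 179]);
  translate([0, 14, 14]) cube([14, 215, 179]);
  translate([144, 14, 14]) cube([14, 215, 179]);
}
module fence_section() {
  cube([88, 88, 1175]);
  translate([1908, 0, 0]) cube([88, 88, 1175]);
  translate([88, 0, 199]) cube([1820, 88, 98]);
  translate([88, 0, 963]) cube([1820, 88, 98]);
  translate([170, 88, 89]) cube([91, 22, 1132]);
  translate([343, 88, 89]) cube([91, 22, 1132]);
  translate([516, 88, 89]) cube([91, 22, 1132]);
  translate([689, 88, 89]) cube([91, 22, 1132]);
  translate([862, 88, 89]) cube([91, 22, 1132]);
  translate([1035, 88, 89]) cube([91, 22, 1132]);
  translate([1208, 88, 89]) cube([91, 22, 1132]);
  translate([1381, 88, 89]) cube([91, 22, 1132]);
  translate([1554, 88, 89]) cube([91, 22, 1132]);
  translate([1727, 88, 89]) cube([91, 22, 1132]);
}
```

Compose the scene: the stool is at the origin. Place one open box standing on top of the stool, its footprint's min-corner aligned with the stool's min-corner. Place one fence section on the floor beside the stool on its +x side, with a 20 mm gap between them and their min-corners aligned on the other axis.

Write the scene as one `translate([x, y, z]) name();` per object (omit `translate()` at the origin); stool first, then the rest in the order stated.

stool();
translate([0, 0, 427]) open_box();
translate([310, 0, 0]) fence_section();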